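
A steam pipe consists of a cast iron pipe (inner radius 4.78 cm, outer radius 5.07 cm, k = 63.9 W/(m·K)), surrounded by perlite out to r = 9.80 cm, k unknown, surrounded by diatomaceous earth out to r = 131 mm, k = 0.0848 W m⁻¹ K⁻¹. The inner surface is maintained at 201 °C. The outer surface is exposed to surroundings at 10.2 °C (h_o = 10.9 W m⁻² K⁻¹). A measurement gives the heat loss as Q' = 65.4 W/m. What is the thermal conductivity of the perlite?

ΣR = ΔT/Q' = |201 − 10.2|/65.4 = 2.917 m·K/W
Known resistances:
  R'_cast iron = ln(0.0507/0.0478)/(2πk) = 0.05890/(2π·63.9) = 1.467×10^-4 m·K/W
  R'_diatomaceous earth = ln(0.131/0.0980)/(2πk) = 0.2902/(2π·0.0848) = 0.5447 m·K/W
  R'_conv,out = 1/(2πr h) = 1/(2π·0.131·10.9) = 0.1115 m·K/W
R_perlite = ΣR − ΣR_known = 2.917 − 0.6563 = 2.261 m·K/W
ln(r₂/r₁)/(2πk) = 2.261 ⇒ k = 0.6590/(2π·2.261) = 0.0464 W/m·K

k = 0.0464 W/m·K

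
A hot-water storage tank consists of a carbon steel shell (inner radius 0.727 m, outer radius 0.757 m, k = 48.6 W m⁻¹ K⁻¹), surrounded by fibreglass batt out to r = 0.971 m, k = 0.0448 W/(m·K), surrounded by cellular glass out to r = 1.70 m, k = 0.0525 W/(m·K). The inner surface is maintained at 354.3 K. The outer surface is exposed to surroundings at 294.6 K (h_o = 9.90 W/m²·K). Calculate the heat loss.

Resistance network (inner→outer):
  R_carbon steel = (1/0.727 − 1/0.757)/(4πk) = 0.05451/(4π·48.6) = 8.926×10^-5 K/W
  R_fibreglass batt = (1/0.757 − 1/0.971)/(4πk) = 0.2911/(4π·0.0448) = 0.5171 K/W
  R_cellular glass = (1/0.971 − 1/1.70)/(4πk) = 0.4416/(4π·0.0525) = 0.6694 K/W
  R_conv,out = 1/(4πr²h) = 1/(4π·1.70²·9.90) = 0.002781 K/W
ΣR = 8.926×10^-5 + 0.5171 + 0.6694 + 0.002781 = 1.189 K/W
Q = ΔT/ΣR = (354.3 K − 294.6 K)/1.189 = 50.2 W

Q = 50.2 W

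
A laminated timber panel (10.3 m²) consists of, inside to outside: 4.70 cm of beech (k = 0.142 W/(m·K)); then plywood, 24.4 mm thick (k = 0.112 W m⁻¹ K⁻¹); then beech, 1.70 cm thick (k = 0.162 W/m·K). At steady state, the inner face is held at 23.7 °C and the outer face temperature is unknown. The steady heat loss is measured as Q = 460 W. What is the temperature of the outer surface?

Sum the resistances:
  R_beech = L/(kA) = 0.0470/(0.142·10.3) = 0.03213 K/W
  R_plywood = L/(kA) = 0.0244/(0.112·10.3) = 0.02115 K/W
  R_beech = L/(kA) = 0.0170/(0.162·10.3) = 0.01019 K/W
ΣR = 0.06347 K/W
ΔT = Q·ΣR = 460 × 0.06347 = 29.20 K
Heat flows outward, so T_out = T_in − ΔT = 23.7 − 29.20 = -5.50 °C

T_out = -5.50 °C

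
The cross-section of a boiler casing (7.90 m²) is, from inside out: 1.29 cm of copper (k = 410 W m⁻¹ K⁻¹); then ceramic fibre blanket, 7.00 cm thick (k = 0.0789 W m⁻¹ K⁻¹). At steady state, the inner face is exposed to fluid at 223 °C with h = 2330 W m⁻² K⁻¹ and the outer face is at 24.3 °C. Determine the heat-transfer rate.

Resistance network (inner→outer):
  R_conv,in = 1/(hA) = 1/(2330·7.90) = 5.433×10^-5 K/W
  R_copper = L/(kA) = 0.0129/(410·7.90) = 3.983×10^-6 K/W
  R_ceramic fibre blanket = L/(kA) = 0.0700/(0.0789·7.90) = 0.1123 K/W
ΣR = 5.433×10^-5 + 3.983×10^-6 + 0.1123 = 0.1124 K/W
Q = ΔT/ΣR = (223 °C − 24.3 °C)/0.1124 = 1770 W

Q = 1770 W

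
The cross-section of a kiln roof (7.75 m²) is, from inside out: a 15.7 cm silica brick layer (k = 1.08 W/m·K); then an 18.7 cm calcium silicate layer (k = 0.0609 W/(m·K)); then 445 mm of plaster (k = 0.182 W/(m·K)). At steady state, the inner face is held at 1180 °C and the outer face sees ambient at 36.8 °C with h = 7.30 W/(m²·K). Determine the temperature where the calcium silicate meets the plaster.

Resistance network (inner→outer):
  R_silica brick = L/(kA) = 0.157/(1.08·7.75) = 0.01876 K/W
  R_calcium silicate = L/(kA) = 0.187/(0.0609·7.75) = 0.3962 K/W
  R_plaster = L/(kA) = 0.445/(0.182·7.75) = 0.3155 K/W
  R_conv,out = 1/(hA) = 1/(7.30·7.75) = 0.01768 K/W
ΣR = 0.01876 + 0.3962 + 0.3155 + 0.01768 = 0.7481 K/W
Q = ΔT/ΣR = (1180 °C − 36.8 °C)/0.7481 = 1528 W
From the inner boundary to the calcium silicate/plaster interface, ΣR_partial = 0.4150 K/W.
T_interface = T_in − Q·ΣR_partial = 1180 °C − (1528)(0.4150) = 546 °C

T = 546 °C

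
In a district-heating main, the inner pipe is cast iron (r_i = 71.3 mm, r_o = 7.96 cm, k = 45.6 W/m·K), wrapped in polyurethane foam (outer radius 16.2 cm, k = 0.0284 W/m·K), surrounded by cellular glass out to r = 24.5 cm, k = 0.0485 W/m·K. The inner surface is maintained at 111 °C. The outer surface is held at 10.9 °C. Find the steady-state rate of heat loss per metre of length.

Q' = 18.7 W/m

Resistance network (inner→outer):
  R'_cast iron = ln(0.0796/0.0713)/(2πk) = 0.1101/(2π·45.6) = 3.843×10^-4 m·K/W
  R'_polyurethane foam = ln(0.162/0.0796)/(2πk) = 0.7106/(2π·0.0284) = 3.982 m·K/W
  R'_cellular glass = ln(0.245/0.162)/(2πk) = 0.4137/(2π·0.0485) = 1.357 m·K/W
ΣR = 3.843×10^-4 + 3.982 + 1.357 = 5.339 m·K/W
Q' = ΔT/ΣR = (111 °C − 10.9 °C)/5.339 = 18.7 W/m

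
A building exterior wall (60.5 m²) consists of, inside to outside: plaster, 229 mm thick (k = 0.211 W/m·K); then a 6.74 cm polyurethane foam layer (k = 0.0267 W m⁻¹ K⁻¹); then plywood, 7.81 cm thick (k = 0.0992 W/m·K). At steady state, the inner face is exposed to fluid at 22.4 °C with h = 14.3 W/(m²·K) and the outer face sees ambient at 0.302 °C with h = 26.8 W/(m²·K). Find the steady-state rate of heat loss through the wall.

Series thermal resistances, inner to outer:
  R_conv,in = 1/(hA) = 1/(14.3·60.5) = 0.001156 K/W
  R_plaster = L/(kA) = 0.229/(0.211·60.5) = 0.01794 K/W
  R_polyurethane foam = L/(kA) = 0.0674/(0.0267·60.5) = 0.04172 K/W
  R_plywood = L/(kA) = 0.0781/(0.0992·60.5) = 0.01301 K/W
  R_conv,out = 1/(hA) = 1/(26.8·60.5) = 6.168×10^-4 K/W
ΣR = 0.001156 + 0.01794 + 0.04172 + 0.01301 + 6.168×10^-4 = 0.07444 K/W
Q = ΔT/ΣR = (22.4 °C − 0.302 °C)/0.07444 = 297 W

Q = 297 W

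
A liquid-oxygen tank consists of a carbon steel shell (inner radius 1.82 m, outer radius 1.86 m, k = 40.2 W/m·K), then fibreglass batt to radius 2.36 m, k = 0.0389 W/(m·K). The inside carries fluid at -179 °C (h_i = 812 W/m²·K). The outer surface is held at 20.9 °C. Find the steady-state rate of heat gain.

Q = 858 W

Series thermal resistances, inner to outer:
  R_conv,in = 1/(4πr²h) = 1/(4π·1.82²·812) = 2.959×10^-5 K/W
  R_carbon steel = (1/1.82 − 1/1.86)/(4πk) = 0.01182/(4π·40.2) = 2.339×10^-5 K/W
  R_fibreglass batt = (1/1.86 − 1/2.36)/(4πk) = 0.1139/(4π·0.0389) = 0.2330 K/W
ΣR = 2.959×10^-5 + 2.339×10^-5 + 0.2330 = 0.2331 K/W
Q = ΔT/ΣR = (-179 °C − 20.9 °C)/0.2331 = -858 W
(Negative Q ⇒ heat flows inward; heat gain = 858 W.)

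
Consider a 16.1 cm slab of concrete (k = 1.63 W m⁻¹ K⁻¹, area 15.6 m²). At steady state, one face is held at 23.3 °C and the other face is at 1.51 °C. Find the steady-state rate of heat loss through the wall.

Q = kA·ΔT/L = 1.63 × 15.6 × |23.3 °C − 1.51 °C| / 0.161 = 3440 W

Q = 3.44 kW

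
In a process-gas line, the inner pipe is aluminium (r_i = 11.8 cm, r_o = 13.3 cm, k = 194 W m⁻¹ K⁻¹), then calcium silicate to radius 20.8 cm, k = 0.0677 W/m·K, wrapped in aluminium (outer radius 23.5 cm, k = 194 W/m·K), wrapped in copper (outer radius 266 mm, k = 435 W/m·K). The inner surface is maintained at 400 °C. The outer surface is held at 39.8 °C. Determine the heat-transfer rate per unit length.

Resistance network (inner→outer):
  R'_aluminium = ln(0.133/0.118)/(2πk) = 0.1197/(2π·194) = 9.817×10^-5 m·K/W
  R'_calcium silicate = ln(0.208/0.133)/(2πk) = 0.4472/(2π·0.0677) = 1.051 m·K/W
  R'_aluminium = ln(0.235/0.208)/(2πk) = 0.1220/(2π·194) = 1.001×10^-4 m·K/W
  R'_copper = ln(0.266/0.235)/(2πk) = 0.1239/(2π·435) = 4.534×10^-5 m·K/W
ΣR = 9.817×10^-5 + 1.051 + 1.001×10^-4 + 4.534×10^-5 = 1.051 m·K/W
Q' = ΔT/ΣR = (400 °C − 39.8 °C)/1.051 = 343 W/m

Q' = 343 W/m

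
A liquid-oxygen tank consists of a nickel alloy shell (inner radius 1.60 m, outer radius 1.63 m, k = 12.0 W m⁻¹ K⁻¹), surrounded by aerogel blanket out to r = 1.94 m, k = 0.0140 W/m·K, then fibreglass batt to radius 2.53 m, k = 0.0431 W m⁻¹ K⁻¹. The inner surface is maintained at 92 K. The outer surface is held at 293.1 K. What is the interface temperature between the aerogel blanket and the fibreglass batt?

Series thermal resistances, inner to outer:
  R_nickel alloy = (1/1.60 − 1/1.63)/(4πk) = 0.01150/(4π·12.0) = 7.628×10^-5 K/W
  R_aerogel blanket = (1/1.63 − 1/1.94)/(4πk) = 0.09803/(4π·0.0140) = 0.5572 K/W
  R_fibreglass batt = (1/1.94 − 1/2.53)/(4πk) = 0.1202/(4π·0.0431) = 0.2219 K/W
ΣR = 7.628×10^-5 + 0.5572 + 0.2219 = 0.7792 K/W
Q = ΔT/ΣR = (92 K − 293.1 K)/0.7792 = -258.1 W
From the inner boundary to the aerogel blanket/fibreglass batt interface, ΣR_partial = 0.5573 K/W.
T_interface = T_in − Q·ΣR_partial = 92 K − (-258.1)(0.5573) = 235.8 K

T = 235.8 K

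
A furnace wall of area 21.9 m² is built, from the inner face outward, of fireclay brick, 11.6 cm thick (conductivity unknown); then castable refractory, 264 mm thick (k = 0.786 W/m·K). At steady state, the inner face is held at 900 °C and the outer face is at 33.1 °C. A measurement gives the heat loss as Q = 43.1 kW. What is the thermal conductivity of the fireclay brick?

ΣR = ΔT/Q = |900 − 33.1|/43100 = 0.02011 K/W
Known resistances:
  R_castable refractory = L/(kA) = 0.264/(0.786·21.9) = 0.01534 K/W
R_fireclay brick = ΣR − ΣR_known = 0.02011 − 0.01534 = 0.004770 K/W
L/(kA) = 0.004770 ⇒ k = 0.116/(0.004770·21.9) = 1.11 W/m·K

k = 1.11 W/m·K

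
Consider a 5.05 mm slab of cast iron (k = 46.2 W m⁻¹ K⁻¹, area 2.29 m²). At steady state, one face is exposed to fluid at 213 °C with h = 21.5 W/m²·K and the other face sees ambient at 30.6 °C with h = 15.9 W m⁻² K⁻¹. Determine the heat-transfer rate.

Resistance network (inner→outer):
  R_conv,in = 1/(hA) = 1/(21.5·2.29) = 0.02031 K/W
  R_cast iron = L/(kA) = 0.00505/(46.2·2.29) = 4.773×10^-5 K/W
  R_conv,out = 1/(hA) = 1/(15.9·2.29) = 0.02746 K/W
ΣR = 0.02031 + 4.773×10^-5 + 0.02746 = 0.04782 K/W
Q = ΔT/ΣR = (213 °C − 30.6 °C)/0.04782 = 3810 W

Q = 3.81 kW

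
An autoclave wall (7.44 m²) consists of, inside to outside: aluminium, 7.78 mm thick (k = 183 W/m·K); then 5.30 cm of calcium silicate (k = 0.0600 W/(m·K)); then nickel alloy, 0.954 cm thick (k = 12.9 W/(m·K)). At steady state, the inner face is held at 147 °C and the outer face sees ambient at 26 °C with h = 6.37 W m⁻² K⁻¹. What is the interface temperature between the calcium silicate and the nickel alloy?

T = 44.3 °C

Series thermal resistances, inner to outer:
  R_aluminium = L/(kA) = 0.00778/(183·7.44) = 5.714×10^-6 K/W
  R_calcium silicate = L/(kA) = 0.0530/(0.0600·7.44) = 0.1187 K/W
  R_nickel alloy = L/(kA) = 0.00954/(12.9·7.44) = 9.940×10^-5 K/W
  R_conv,out = 1/(hA) = 1/(6.37·7.44) = 0.02110 K/W
ΣR = 5.714×10^-6 + 0.1187 + 9.940×10^-5 + 0.02110 = 0.1399 K/W
Q = ΔT/ΣR = (147 °C − 26 °C)/0.1399 = 864.9 W
From the inner boundary to the calcium silicate/nickel alloy interface, ΣR_partial = 0.1187 K/W.
T_interface = T_in − Q·ΣR_partial = 147 °C − (864.9)(0.1187) = 44.3 °C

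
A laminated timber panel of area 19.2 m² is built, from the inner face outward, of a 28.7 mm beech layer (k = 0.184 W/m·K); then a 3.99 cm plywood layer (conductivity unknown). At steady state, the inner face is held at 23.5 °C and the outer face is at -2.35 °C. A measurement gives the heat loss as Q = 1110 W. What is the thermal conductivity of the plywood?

k = 0.137 W/m·K

ΣR = ΔT/Q = |23.5 − -2.35|/1110 = 0.02329 K/W
Known resistances:
  R_beech = L/(kA) = 0.0287/(0.184·19.2) = 0.008124 K/W
R_plywood = ΣR − ΣR_known = 0.02329 − 0.008124 = 0.01517 K/W
L/(kA) = 0.01517 ⇒ k = 0.0399/(0.01517·19.2) = 0.137 W/m·K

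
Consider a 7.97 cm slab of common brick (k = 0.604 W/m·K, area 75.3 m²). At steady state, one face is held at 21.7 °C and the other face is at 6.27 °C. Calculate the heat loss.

Q = kA·ΔT/L = 0.604 × 75.3 × |21.7 °C − 6.27 °C| / 0.0797 = 8810 W

Q = 8810 W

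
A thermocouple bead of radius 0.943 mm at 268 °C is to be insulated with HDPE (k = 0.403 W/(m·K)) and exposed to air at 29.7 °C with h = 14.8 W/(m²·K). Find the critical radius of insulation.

For a sphere, r_cr = 2k_ins/h = 2·0.403/14.8 = 0.0545 m = 5.45 cm

r_cr = 5.45 cm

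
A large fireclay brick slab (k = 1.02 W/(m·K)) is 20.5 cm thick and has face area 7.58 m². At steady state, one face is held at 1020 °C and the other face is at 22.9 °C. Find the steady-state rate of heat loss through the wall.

Q = 37.6 kW

Q = kA·ΔT/L = 1.02 × 7.58 × |1020 °C − 22.9 °C| / 0.205 = 37600 W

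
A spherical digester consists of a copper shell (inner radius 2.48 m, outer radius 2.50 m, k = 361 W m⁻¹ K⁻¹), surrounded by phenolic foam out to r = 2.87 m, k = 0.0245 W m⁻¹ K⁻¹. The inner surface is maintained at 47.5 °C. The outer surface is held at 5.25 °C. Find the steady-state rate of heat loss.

Resistance network (inner→outer):
  R_copper = (1/2.48 − 1/2.50)/(4πk) = 0.003226/(4π·361) = 7.111×10^-7 K/W
  R_phenolic foam = (1/2.50 − 1/2.87)/(4πk) = 0.05157/(4π·0.0245) = 0.1675 K/W
ΣR = 7.111×10^-7 + 0.1675 = 0.1675 K/W
Q = ΔT/ΣR = (47.5 °C − 5.25 °C)/0.1675 = 252 W

Q = 252 W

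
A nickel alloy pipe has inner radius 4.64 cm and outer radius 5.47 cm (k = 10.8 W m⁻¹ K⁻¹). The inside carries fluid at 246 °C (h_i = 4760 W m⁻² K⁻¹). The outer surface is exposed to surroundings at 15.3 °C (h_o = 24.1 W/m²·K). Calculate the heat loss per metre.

Q' = 1860 W/m

Series thermal resistances, inner to outer:
  R'_conv,in = 1/(2πr h) = 1/(2π·0.0464·4760) = 7.206×10^-4 m·K/W
  R'_nickel alloy = ln(0.0547/0.0464)/(2πk) = 0.1646/(2π·10.8) = 0.002425 m·K/W
  R'_conv,out = 1/(2πr h) = 1/(2π·0.0547·24.1) = 0.1207 m·K/W
ΣR = 7.206×10^-4 + 0.002425 + 0.1207 = 0.1238 m·K/W
Q' = ΔT/ΣR = (246 °C − 15.3 °C)/0.1238 = 1860 W/m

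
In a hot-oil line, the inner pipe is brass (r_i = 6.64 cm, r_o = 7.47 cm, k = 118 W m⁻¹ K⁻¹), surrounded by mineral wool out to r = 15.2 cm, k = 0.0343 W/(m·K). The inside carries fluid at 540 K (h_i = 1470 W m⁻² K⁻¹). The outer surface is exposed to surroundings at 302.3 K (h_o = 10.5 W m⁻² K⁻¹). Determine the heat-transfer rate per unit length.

Q' = 70.0 W/m

Resistance network (inner→outer):
  R'_conv,in = 1/(2πr h) = 1/(2π·0.0664·1470) = 0.001631 m·K/W
  R'_brass = ln(0.0747/0.0664)/(2πk) = 0.1178/(2π·118) = 1.589×10^-4 m·K/W
  R'_mineral wool = ln(0.152/0.0747)/(2πk) = 0.7104/(2π·0.0343) = 3.296 m·K/W
  R'_conv,out = 1/(2πr h) = 1/(2π·0.152·10.5) = 0.09972 m·K/W
ΣR = 0.001631 + 1.589×10^-4 + 3.296 + 0.09972 = 3.398 m·K/W
Q' = ΔT/ΣR = (540 K − 302.3 K)/3.398 = 70.0 W/m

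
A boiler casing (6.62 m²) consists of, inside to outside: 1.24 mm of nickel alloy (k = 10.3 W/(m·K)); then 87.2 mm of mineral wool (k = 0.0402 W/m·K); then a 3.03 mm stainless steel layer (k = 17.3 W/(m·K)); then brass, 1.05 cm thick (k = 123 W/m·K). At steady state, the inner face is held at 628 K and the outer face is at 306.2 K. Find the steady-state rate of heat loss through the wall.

Series thermal resistances, inner to outer:
  R_nickel alloy = L/(kA) = 0.00124/(10.3·6.62) = 1.819×10^-5 K/W
  R_mineral wool = L/(kA) = 0.0872/(0.0402·6.62) = 0.3277 K/W
  R_stainless steel = L/(kA) = 0.00303/(17.3·6.62) = 2.646×10^-5 K/W
  R_brass = L/(kA) = 0.0105/(123·6.62) = 1.290×10^-5 K/W
ΣR = 1.819×10^-5 + 0.3277 + 2.646×10^-5 + 1.290×10^-5 = 0.3278 K/W
Q = ΔT/ΣR = (628 K − 306.2 K)/0.3278 = 982 W

Q = 982 W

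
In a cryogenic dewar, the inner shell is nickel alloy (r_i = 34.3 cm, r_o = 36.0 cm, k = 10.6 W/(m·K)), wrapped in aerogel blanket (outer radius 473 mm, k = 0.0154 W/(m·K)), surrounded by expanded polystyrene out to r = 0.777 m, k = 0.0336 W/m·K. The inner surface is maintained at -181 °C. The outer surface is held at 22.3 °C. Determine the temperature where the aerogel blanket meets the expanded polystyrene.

Resistance network (inner→outer):
  R_nickel alloy = (1/0.343 − 1/0.360)/(4πk) = 0.1377/(4π·10.6) = 0.001034 K/W
  R_aerogel blanket = (1/0.360 − 1/0.473)/(4πk) = 0.6636/(4π·0.0154) = 3.429 K/W
  R_expanded polystyrene = (1/0.473 − 1/0.777)/(4πk) = 0.8272/(4π·0.0336) = 1.959 K/W
ΣR = 0.001034 + 3.429 + 1.959 = 5.389 K/W
Q = ΔT/ΣR = (-181 °C − 22.3 °C)/5.389 = -37.72 W
From the inner boundary to the aerogel blanket/expanded polystyrene interface, ΣR_partial = 3.430 K/W.
T_interface = T_in − Q·ΣR_partial = -181 °C − (-37.72)(3.430) = -51.6 °C

T = -51.6 °C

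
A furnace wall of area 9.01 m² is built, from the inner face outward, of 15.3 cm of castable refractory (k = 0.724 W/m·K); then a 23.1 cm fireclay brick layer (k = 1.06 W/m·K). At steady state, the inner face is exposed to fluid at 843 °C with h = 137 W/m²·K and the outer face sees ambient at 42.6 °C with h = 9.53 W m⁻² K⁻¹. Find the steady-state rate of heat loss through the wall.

Resistance network (inner→outer):
  R_conv,in = 1/(hA) = 1/(137·9.01) = 8.101×10^-4 K/W
  R_castable refractory = L/(kA) = 0.153/(0.724·9.01) = 0.02345 K/W
  R_fireclay brick = L/(kA) = 0.231/(1.06·9.01) = 0.02419 K/W
  R_conv,out = 1/(hA) = 1/(9.53·9.01) = 0.01165 K/W
ΣR = 8.101×10^-4 + 0.02345 + 0.02419 + 0.01165 = 0.06010 K/W
Q = ΔT/ΣR = (843 °C − 42.6 °C)/0.06010 = 13300 W

Q = 13.3 kW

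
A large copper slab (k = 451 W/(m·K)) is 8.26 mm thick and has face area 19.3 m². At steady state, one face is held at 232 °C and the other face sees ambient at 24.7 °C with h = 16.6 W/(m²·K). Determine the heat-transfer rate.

Q = 66.4 kW

Treat each layer as a resistance in series:
  R_copper = L/(kA) = 0.00826/(451·19.3) = 9.490×10^-7 K/W
  R_conv,out = 1/(hA) = 1/(16.6·19.3) = 0.003121 K/W
ΣR = 9.490×10^-7 + 0.003121 = 0.003122 K/W
Q = ΔT/ΣR = (232 °C − 24.7 °C)/0.003122 = 66400 W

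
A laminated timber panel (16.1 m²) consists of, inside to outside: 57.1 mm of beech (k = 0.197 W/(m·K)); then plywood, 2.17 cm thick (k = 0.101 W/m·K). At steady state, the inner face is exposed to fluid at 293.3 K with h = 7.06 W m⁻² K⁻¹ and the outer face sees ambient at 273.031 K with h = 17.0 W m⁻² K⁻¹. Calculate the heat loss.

Q = 463 W

Series thermal resistances, inner to outer:
  R_conv,in = 1/(hA) = 1/(7.06·16.1) = 0.008798 K/W
  R_beech = L/(kA) = 0.0571/(0.197·16.1) = 0.01800 K/W
  R_plywood = L/(kA) = 0.0217/(0.101·16.1) = 0.01334 K/W
  R_conv,out = 1/(hA) = 1/(17.0·16.1) = 0.003654 K/W
ΣR = 0.008798 + 0.01800 + 0.01334 + 0.003654 = 0.04379 K/W
Q = ΔT/ΣR = (293.3 K − 273.031 K)/0.04379 = 463 W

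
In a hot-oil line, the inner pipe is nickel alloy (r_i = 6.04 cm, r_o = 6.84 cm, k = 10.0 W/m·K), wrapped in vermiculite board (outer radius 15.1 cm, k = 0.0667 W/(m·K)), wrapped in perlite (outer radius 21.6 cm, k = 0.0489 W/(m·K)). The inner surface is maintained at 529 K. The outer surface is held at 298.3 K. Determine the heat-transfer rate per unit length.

Q' = 75.5 W/m

Resistance network (inner→outer):
  R'_nickel alloy = ln(0.0684/0.0604)/(2πk) = 0.1244/(2π·10.0) = 0.001980 m·K/W
  R'_vermiculite board = ln(0.151/0.0684)/(2πk) = 0.7919/(2π·0.0667) = 1.890 m·K/W
  R'_perlite = ln(0.216/0.151)/(2πk) = 0.3580/(2π·0.0489) = 1.165 m·K/W
ΣR = 0.001980 + 1.890 + 1.165 = 3.057 m·K/W
Q' = ΔT/ΣR = (529 K − 298.3 K)/3.057 = 75.5 W/m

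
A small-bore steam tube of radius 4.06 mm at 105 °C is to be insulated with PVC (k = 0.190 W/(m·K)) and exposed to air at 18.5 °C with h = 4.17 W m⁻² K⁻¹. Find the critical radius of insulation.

r_cr = 4.56 cm

For a cylinder, r_cr = k_ins/h = 0.190/4.17 = 0.0456 m = 4.56 cm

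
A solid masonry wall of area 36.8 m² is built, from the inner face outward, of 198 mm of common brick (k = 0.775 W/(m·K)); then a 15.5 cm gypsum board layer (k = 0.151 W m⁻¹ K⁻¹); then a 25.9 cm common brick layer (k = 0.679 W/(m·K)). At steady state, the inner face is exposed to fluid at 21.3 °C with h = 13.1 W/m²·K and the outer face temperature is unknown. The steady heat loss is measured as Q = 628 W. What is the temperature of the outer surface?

T_out = -8.39 °C

Sum the resistances:
  R_conv,in = 1/(hA) = 1/(13.1·36.8) = 0.002074 K/W
  R_common brick = L/(kA) = 0.198/(0.775·36.8) = 0.006942 K/W
  R_gypsum board = L/(kA) = 0.155/(0.151·36.8) = 0.02789 K/W
  R_common brick = L/(kA) = 0.259/(0.679·36.8) = 0.01037 K/W
ΣR = 0.04728 K/W
ΔT = Q·ΣR = 628 × 0.04728 = 29.69 K
Heat flows outward, so T_out = T_in − ΔT = 21.3 − 29.69 = -8.39 °C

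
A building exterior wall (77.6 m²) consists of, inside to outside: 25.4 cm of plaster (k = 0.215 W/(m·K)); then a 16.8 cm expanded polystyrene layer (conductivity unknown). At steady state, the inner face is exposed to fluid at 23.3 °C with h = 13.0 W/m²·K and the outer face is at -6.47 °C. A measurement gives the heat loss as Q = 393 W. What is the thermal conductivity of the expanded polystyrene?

ΣR = ΔT/Q = |23.3 − -6.47|/393 = 0.07575 K/W
Known resistances:
  R_conv,in = 1/(hA) = 1/(13.0·77.6) = 9.913×10^-4 K/W
  R_plaster = L/(kA) = 0.254/(0.215·77.6) = 0.01522 K/W
R_expanded polystyrene = ΣR − ΣR_known = 0.07575 − 0.01621 = 0.05954 K/W
L/(kA) = 0.05954 ⇒ k = 0.168/(0.05954·77.6) = 0.0364 W/m·K

k = 0.0364 W/m·K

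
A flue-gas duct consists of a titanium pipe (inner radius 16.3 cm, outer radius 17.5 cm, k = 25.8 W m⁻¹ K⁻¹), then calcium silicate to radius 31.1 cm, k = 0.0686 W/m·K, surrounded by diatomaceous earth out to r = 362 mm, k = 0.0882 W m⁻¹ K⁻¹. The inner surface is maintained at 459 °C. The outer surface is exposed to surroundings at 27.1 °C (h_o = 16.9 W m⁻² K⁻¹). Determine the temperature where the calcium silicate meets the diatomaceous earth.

T = 106 °C

Resistance network (inner→outer):
  R'_titanium = ln(0.175/0.163)/(2πk) = 0.07104/(2π·25.8) = 4.382×10^-4 m·K/W
  R'_calcium silicate = ln(0.311/0.175)/(2πk) = 0.5750/(2π·0.0686) = 1.334 m·K/W
  R'_diatomaceous earth = ln(0.362/0.311)/(2πk) = 0.1519/(2π·0.0882) = 0.2740 m·K/W
  R'_conv,out = 1/(2πr h) = 1/(2π·0.362·16.9) = 0.02602 m·K/W
ΣR = 4.382×10^-4 + 1.334 + 0.2740 + 0.02602 = 1.634 m·K/W
Q' = ΔT/ΣR = (459 °C − 27.1 °C)/1.634 = 264.3 W/m
From the inner boundary to the calcium silicate/diatomaceous earth interface, ΣR_partial = 1.334 m·K/W.
T_interface = T_in − Q'·ΣR_partial = 459 °C − (264.3)(1.334) = 106 °C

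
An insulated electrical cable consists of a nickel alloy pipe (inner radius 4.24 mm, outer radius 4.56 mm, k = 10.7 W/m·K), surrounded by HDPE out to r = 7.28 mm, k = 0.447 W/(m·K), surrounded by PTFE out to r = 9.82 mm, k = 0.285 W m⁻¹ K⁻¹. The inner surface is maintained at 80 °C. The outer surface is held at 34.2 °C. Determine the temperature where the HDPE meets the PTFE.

T = 57.1 °C

Series thermal resistances, inner to outer:
  R'_nickel alloy = ln(0.00456/0.00424)/(2πk) = 0.07276/(2π·10.7) = 0.001082 m·K/W
  R'_HDPE = ln(0.00728/0.00456)/(2πk) = 0.4678/(2π·0.447) = 0.1666 m·K/W
  R'_PTFE = ln(0.00982/0.00728)/(2πk) = 0.2993/(2π·0.285) = 0.1671 m·K/W
ΣR = 0.001082 + 0.1666 + 0.1671 = 0.3348 m·K/W
Q' = ΔT/ΣR = (80 °C − 34.2 °C)/0.3348 = 136.8 W/m
From the inner boundary to the HDPE/PTFE interface, ΣR_partial = 0.1677 m·K/W.
T_interface = T_in − Q'·ΣR_partial = 80 °C − (136.8)(0.1677) = 57.1 °C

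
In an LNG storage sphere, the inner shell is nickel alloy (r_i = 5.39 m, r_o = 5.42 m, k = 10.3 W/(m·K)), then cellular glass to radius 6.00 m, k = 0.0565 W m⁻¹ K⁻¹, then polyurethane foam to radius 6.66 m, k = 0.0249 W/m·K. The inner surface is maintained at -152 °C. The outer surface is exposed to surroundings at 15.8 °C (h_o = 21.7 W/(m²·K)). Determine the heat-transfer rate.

Q = 2.15 kW

Series thermal resistances, inner to outer:
  R_nickel alloy = (1/5.39 − 1/5.42)/(4πk) = 0.001027/(4π·10.3) = 7.934×10^-6 K/W
  R_cellular glass = (1/5.42 − 1/6.00)/(4πk) = 0.01784/(4π·0.0565) = 0.02512 K/W
  R_polyurethane foam = (1/6.00 − 1/6.66)/(4πk) = 0.01652/(4π·0.0249) = 0.05278 K/W
  R_conv,out = 1/(4πr²h) = 1/(4π·6.66²·21.7) = 8.268×10^-5 K/W
ΣR = 7.934×10^-6 + 0.02512 + 0.05278 + 8.268×10^-5 = 0.07799 K/W
Q = ΔT/ΣR = (-152 °C − 15.8 °C)/0.07799 = -2150 W
(Negative Q ⇒ heat flows inward; heat gain = 2150 W.)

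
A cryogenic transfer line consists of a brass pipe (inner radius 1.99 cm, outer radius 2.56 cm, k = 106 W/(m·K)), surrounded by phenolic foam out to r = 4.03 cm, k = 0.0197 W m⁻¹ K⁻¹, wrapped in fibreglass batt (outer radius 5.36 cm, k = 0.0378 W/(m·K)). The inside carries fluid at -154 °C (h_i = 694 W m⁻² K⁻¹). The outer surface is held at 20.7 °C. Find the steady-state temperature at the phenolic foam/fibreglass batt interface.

T = -22.3 °C

Series thermal resistances, inner to outer:
  R'_conv,in = 1/(2πr h) = 1/(2π·0.0199·694) = 0.01152 m·K/W
  R'_brass = ln(0.0256/0.0199)/(2πk) = 0.2519/(2π·106) = 3.782×10^-4 m·K/W
  R'_phenolic foam = ln(0.0403/0.0256)/(2πk) = 0.4538/(2π·0.0197) = 3.666 m·K/W
  R'_fibreglass batt = ln(0.0536/0.0403)/(2πk) = 0.2852/(2π·0.0378) = 1.201 m·K/W
ΣR = 0.01152 + 3.782×10^-4 + 3.666 + 1.201 = 4.879 m·K/W
Q' = ΔT/ΣR = (-154 °C − 20.7 °C)/4.879 = -35.81 W/m
From the inner boundary to the phenolic foam/fibreglass batt interface, ΣR_partial = 3.678 m·K/W.
T_interface = T_in − Q'·ΣR_partial = -154 °C − (-35.81)(3.678) = -22.3 °C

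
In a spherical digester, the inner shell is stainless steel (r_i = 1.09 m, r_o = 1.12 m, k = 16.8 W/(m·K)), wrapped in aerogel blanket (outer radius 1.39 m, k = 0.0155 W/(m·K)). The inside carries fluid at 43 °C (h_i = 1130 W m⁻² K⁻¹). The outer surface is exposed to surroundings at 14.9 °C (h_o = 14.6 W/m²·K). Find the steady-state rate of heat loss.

Series thermal resistances, inner to outer:
  R_conv,in = 1/(4πr²h) = 1/(4π·1.09²·1130) = 5.927×10^-5 K/W
  R_stainless steel = (1/1.09 − 1/1.12)/(4πk) = 0.02457/(4π·16.8) = 1.164×10^-4 K/W
  R_aerogel blanket = (1/1.12 − 1/1.39)/(4πk) = 0.1734/(4π·0.0155) = 0.8904 K/W
  R_conv,out = 1/(4πr²h) = 1/(4π·1.39²·14.6) = 0.002821 K/W
ΣR = 5.927×10^-5 + 1.164×10^-4 + 0.8904 + 0.002821 = 0.8934 K/W
Q = ΔT/ΣR = (43 °C − 14.9 °C)/0.8934 = 31.5 W

Q = 31.5 W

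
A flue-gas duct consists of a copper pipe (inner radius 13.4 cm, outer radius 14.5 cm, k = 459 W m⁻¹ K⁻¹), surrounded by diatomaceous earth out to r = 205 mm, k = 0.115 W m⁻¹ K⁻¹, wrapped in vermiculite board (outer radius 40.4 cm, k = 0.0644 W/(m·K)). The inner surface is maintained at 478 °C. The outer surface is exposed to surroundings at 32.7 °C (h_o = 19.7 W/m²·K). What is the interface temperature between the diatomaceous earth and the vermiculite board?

Series thermal resistances, inner to outer:
  R'_copper = ln(0.145/0.134)/(2πk) = 0.07889/(2π·459) = 2.736×10^-5 m·K/W
  R'_diatomaceous earth = ln(0.205/0.145)/(2πk) = 0.3463/(2π·0.115) = 0.4792 m·K/W
  R'_vermiculite board = ln(0.404/0.205)/(2πk) = 0.6784/(2π·0.0644) = 1.677 m·K/W
  R'_conv,out = 1/(2πr h) = 1/(2π·0.404·19.7) = 0.02000 m·K/W
ΣR = 2.736×10^-5 + 0.4792 + 1.677 + 0.02000 = 2.176 m·K/W
Q' = ΔT/ΣR = (478 °C − 32.7 °C)/2.176 = 204.6 W/m
From the inner boundary to the diatomaceous earth/vermiculite board interface, ΣR_partial = 0.4792 m·K/W.
T_interface = T_in − Q'·ΣR_partial = 478 °C − (204.6)(0.4792) = 380 °C

T = 380 °C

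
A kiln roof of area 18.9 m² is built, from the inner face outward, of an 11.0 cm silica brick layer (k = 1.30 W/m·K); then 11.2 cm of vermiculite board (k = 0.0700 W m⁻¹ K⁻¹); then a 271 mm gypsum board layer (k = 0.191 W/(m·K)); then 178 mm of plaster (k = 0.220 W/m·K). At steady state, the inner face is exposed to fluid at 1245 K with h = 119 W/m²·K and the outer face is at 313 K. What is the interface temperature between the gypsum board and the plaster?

Resistance network (inner→outer):
  R_conv,in = 1/(hA) = 1/(119·18.9) = 4.446×10^-4 K/W
  R_silica brick = L/(kA) = 0.110/(1.30·18.9) = 0.004477 K/W
  R_vermiculite board = L/(kA) = 0.112/(0.0700·18.9) = 0.08466 K/W
  R_gypsum board = L/(kA) = 0.271/(0.191·18.9) = 0.07507 K/W
  R_plaster = L/(kA) = 0.178/(0.220·18.9) = 0.04281 K/W
ΣR = 4.446×10^-4 + 0.004477 + 0.08466 + 0.07507 + 0.04281 = 0.2075 K/W
Q = ΔT/ΣR = (1245 K − 313 K)/0.2075 = 4492 W
From the inner boundary to the gypsum board/plaster interface, ΣR_partial = 0.1647 K/W.
T_interface = T_in − Q·ΣR_partial = 1245 K − (4492)(0.1647) = 505 K

T = 505 K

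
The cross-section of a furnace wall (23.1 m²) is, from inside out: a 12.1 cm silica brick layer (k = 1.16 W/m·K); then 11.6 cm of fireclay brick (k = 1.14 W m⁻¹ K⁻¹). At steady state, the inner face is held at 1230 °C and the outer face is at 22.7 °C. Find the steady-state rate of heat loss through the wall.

Series thermal resistances, inner to outer:
  R_silica brick = L/(kA) = 0.121/(1.16·23.1) = 0.004516 K/W
  R_fireclay brick = L/(kA) = 0.116/(1.14·23.1) = 0.004405 K/W
ΣR = 0.004516 + 0.004405 = 0.008921 K/W
Q = ΔT/ΣR = (1230 °C − 22.7 °C)/0.008921 = 1.35×10^5 W

Q = 135 kW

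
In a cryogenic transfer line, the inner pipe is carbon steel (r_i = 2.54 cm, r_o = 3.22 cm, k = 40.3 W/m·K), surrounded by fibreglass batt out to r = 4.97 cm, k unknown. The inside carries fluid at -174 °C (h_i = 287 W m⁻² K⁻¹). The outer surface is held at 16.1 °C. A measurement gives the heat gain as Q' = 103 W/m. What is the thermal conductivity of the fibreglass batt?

ΣR = ΔT/Q' = |-174 − 16.1|/103 = 1.846 m·K/W
Known resistances:
  R'_conv,in = 1/(2πr h) = 1/(2π·0.0254·287) = 0.02183 m·K/W
  R'_carbon steel = ln(0.0322/0.0254)/(2πk) = 0.2372/(2π·40.3) = 9.368×10^-4 m·K/W
R_fibreglass batt = ΣR − ΣR_known = 1.846 − 0.02277 = 1.823 m·K/W
ln(r₂/r₁)/(2πk) = 1.823 ⇒ k = 0.4340/(2π·1.823) = 0.0379 W/m·K

k = 0.0379 W/m·K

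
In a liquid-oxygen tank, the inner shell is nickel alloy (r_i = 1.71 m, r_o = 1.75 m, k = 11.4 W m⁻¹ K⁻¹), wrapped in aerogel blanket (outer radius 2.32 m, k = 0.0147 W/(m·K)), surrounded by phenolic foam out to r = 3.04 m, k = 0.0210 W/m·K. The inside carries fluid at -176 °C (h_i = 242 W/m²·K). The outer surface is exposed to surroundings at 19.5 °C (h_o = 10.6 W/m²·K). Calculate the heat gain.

Q = 170 W

Treat each layer as a resistance in series:
  R_conv,in = 1/(4πr²h) = 1/(4π·1.71²·242) = 1.125×10^-4 K/W
  R_nickel alloy = (1/1.71 − 1/1.75)/(4πk) = 0.01337/(4π·11.4) = 9.331×10^-5 K/W
  R_aerogel blanket = (1/1.75 − 1/2.32)/(4πk) = 0.1404/(4π·0.0147) = 0.7600 K/W
  R_phenolic foam = (1/2.32 − 1/3.04)/(4πk) = 0.1021/(4π·0.0210) = 0.3868 K/W
  R_conv,out = 1/(4πr²h) = 1/(4π·3.04²·10.6) = 8.123×10^-4 K/W
ΣR = 1.125×10^-4 + 9.331×10^-5 + 0.7600 + 0.3868 + 8.123×10^-4 = 1.148 K/W
Q = ΔT/ΣR = (-176 °C − 19.5 °C)/1.148 = -170 W
(Negative Q ⇒ heat flows inward; heat gain = 170 W.)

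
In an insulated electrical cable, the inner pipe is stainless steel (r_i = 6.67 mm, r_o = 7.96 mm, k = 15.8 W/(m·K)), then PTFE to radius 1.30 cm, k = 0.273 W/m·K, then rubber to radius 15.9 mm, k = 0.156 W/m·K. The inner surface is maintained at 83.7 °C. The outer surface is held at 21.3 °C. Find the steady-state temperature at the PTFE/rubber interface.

Series thermal resistances, inner to outer:
  R'_stainless steel = ln(0.00796/0.00667)/(2πk) = 0.1768/(2π·15.8) = 0.001781 m·K/W
  R'_PTFE = ln(0.0130/0.00796)/(2πk) = 0.4905/(2π·0.273) = 0.2860 m·K/W
  R'_rubber = ln(0.0159/0.0130)/(2πk) = 0.2014/(2π·0.156) = 0.2054 m·K/W
ΣR = 0.001781 + 0.2860 + 0.2054 = 0.4932 m·K/W
Q' = ΔT/ΣR = (83.7 °C − 21.3 °C)/0.4932 = 126.5 W/m
From the inner boundary to the PTFE/rubber interface, ΣR_partial = 0.2878 m·K/W.
T_interface = T_in − Q'·ΣR_partial = 83.7 °C − (126.5)(0.2878) = 47.3 °C

T = 47.3 °C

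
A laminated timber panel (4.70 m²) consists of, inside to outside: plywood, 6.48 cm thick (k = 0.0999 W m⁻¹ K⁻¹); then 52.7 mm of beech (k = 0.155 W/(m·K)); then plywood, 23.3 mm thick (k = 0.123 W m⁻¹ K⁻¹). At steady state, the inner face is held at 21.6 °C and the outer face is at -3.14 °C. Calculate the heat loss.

Treat each layer as a resistance in series:
  R_plywood = L/(kA) = 0.0648/(0.0999·4.70) = 0.1380 K/W
  R_beech = L/(kA) = 0.0527/(0.155·4.70) = 0.07234 K/W
  R_plywood = L/(kA) = 0.0233/(0.123·4.70) = 0.04030 K/W
ΣR = 0.1380 + 0.07234 + 0.04030 = 0.2506 K/W
Q = ΔT/ΣR = (21.6 °C − -3.14 °C)/0.2506 = 98.7 W

Q = 98.7 W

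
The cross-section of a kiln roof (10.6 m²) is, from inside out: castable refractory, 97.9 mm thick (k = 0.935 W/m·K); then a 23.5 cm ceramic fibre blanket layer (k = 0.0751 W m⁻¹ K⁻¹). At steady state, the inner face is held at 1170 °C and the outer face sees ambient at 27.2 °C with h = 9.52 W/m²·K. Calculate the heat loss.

Q = 3630 W

Treat each layer as a resistance in series:
  R_castable refractory = L/(kA) = 0.0979/(0.935·10.6) = 0.009878 K/W
  R_ceramic fibre blanket = L/(kA) = 0.235/(0.0751·10.6) = 0.2952 K/W
  R_conv,out = 1/(hA) = 1/(9.52·10.6) = 0.009910 K/W
ΣR = 0.009878 + 0.2952 + 0.009910 = 0.3150 K/W
Q = ΔT/ΣR = (1170 °C − 27.2 °C)/0.3150 = 3630 W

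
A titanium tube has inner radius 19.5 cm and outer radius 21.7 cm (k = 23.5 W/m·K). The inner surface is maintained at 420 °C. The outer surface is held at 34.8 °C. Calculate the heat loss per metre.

Q' = 2πk·ΔT/ln(r₂/r₁) = 2π × 23.5 × 385.2 / ln(0.217/0.195) = 5.32×10^5 W/m

Q' = 532 kW/m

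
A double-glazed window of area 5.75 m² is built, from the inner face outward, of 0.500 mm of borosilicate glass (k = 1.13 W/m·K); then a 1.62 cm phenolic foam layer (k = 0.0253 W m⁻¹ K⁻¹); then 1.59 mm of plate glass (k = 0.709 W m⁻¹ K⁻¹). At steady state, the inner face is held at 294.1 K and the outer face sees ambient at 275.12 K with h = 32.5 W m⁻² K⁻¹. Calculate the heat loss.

Series thermal resistances, inner to outer:
  R_borosilicate glass = L/(kA) = 5.00×10^-4/(1.13·5.75) = 7.695×10^-5 K/W
  R_phenolic foam = L/(kA) = 0.0162/(0.0253·5.75) = 0.1114 K/W
  R_plate glass = L/(kA) = 0.00159/(0.709·5.75) = 3.900×10^-4 K/W
  R_conv,out = 1/(hA) = 1/(32.5·5.75) = 0.005351 K/W
ΣR = 7.695×10^-5 + 0.1114 + 3.900×10^-4 + 0.005351 = 0.1172 K/W
Q = ΔT/ΣR = (294.1 K − 275.12 K)/0.1172 = 162 W

Q = 162 W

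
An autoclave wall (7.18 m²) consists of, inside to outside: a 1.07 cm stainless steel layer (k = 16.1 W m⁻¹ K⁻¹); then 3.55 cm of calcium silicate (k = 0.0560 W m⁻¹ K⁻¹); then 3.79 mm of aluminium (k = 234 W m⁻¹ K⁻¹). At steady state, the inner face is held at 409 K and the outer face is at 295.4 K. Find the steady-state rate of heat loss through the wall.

Q = 1290 W

Series thermal resistances, inner to outer:
  R_stainless steel = L/(kA) = 0.0107/(16.1·7.18) = 9.256×10^-5 K/W
  R_calcium silicate = L/(kA) = 0.0355/(0.0560·7.18) = 0.08829 K/W
  R_aluminium = L/(kA) = 0.00379/(234·7.18) = 2.256×10^-6 K/W
ΣR = 9.256×10^-5 + 0.08829 + 2.256×10^-6 = 0.08838 K/W
Q = ΔT/ΣR = (409 K − 295.4 K)/0.08838 = 1290 W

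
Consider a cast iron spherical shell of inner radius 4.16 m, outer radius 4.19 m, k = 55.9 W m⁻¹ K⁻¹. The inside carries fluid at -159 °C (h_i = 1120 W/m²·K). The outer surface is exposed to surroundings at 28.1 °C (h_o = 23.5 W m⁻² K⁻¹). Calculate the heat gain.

Series thermal resistances, inner to outer:
  R_conv,in = 1/(4πr²h) = 1/(4π·4.16²·1120) = 4.106×10^-6 K/W
  R_cast iron = (1/4.16 − 1/4.19)/(4πk) = 0.001721/(4π·55.9) = 2.450×10^-6 K/W
  R_conv,out = 1/(4πr²h) = 1/(4π·4.19²·23.5) = 1.929×10^-4 K/W
ΣR = 4.106×10^-6 + 2.450×10^-6 + 1.929×10^-4 = 1.995×10^-4 K/W
Q = ΔT/ΣR = (-159 °C − 28.1 °C)/1.995×10^-4 = -9.38×10^5 W
(Negative Q ⇒ heat flows inward; heat gain = 9.38×10^5 W.)

Q = 9.38×10^5 W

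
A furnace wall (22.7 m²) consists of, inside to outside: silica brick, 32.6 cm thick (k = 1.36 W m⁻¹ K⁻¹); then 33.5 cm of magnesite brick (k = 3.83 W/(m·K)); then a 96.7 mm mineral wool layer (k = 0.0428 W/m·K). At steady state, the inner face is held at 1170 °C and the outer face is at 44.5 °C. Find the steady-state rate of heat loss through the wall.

Q = 9.88 kW

Series thermal resistances, inner to outer:
  R_silica brick = L/(kA) = 0.326/(1.36·22.7) = 0.01056 K/W
  R_magnesite brick = L/(kA) = 0.335/(3.83·22.7) = 0.003853 K/W
  R_mineral wool = L/(kA) = 0.0967/(0.0428·22.7) = 0.09953 K/W
ΣR = 0.01056 + 0.003853 + 0.09953 = 0.1139 K/W
Q = ΔT/ΣR = (1170 °C − 44.5 °C)/0.1139 = 9880 W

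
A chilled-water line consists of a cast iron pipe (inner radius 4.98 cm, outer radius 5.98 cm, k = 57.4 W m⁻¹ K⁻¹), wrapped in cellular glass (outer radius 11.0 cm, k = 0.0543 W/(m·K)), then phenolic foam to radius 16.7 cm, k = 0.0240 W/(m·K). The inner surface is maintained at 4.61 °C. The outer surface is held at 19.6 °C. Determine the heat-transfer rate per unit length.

Q' = 3.29 W/m

Treat each layer as a resistance in series:
  R'_cast iron = ln(0.0598/0.0498)/(2πk) = 0.1830/(2π·57.4) = 5.074×10^-4 m·K/W
  R'_cellular glass = ln(0.110/0.0598)/(2πk) = 0.6095/(2π·0.0543) = 1.786 m·K/W
  R'_phenolic foam = ln(0.167/0.110)/(2πk) = 0.4175/(2π·0.0240) = 2.769 m·K/W
ΣR = 5.074×10^-4 + 1.786 + 2.769 = 4.556 m·K/W
Q' = ΔT/ΣR = (4.61 °C − 19.6 °C)/4.556 = -3.29 W/m
(Negative Q' ⇒ heat flows inward; heat gain = 3.29 W/m.)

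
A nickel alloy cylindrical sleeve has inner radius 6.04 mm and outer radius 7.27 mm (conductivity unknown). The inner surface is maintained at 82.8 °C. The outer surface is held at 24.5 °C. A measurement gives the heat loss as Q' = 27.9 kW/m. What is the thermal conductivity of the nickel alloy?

ΣR = ΔT/Q' = |82.8 − 24.5|/27900 = 0.002090 m·K/W
ln(r₂/r₁)/(2πk) = 0.002090 ⇒ k = 0.1854/(2π·0.002090) = 14.1 W/m·K

k = 14.1 W/m·K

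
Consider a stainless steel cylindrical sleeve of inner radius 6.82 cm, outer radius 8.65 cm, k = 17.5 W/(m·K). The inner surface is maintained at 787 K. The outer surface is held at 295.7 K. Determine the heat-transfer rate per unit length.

Q' = 227 kW/m

Q' = 2πk·ΔT/ln(r₂/r₁) = 2π × 17.5 × 491.3 / ln(0.0865/0.0682) = 2.27×10^5 W/m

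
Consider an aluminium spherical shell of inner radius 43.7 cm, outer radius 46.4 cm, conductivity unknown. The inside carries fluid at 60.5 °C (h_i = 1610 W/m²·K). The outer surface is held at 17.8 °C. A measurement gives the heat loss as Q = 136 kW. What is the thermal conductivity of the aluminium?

ΣR = ΔT/Q = |60.5 − 17.8|/1.36×10^5 = 3.140×10^-4 K/W
Known resistances:
  R_conv,in = 1/(4πr²h) = 1/(4π·0.437²·1610) = 2.588×10^-4 K/W
R_aluminium = ΣR − ΣR_known = 3.140×10^-4 − 2.588×10^-4 = 5.520×10^-5 K/W
(1/r₁−1/r₂)/(4πk) = 5.520×10^-5 ⇒ k = 0.1332/(4π·5.520×10^-5) = 192 W/m·K

k = 192 W/m·K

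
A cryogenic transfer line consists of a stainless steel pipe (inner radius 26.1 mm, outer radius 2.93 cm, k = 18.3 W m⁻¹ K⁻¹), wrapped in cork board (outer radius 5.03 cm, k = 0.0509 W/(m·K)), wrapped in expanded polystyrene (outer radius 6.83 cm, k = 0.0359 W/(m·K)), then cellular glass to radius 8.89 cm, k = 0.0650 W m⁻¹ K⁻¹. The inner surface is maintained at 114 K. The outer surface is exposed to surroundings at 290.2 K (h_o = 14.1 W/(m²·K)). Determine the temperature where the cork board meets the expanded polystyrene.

T = 192.0 K

Resistance network (inner→outer):
  R'_stainless steel = ln(0.0293/0.0261)/(2πk) = 0.1157/(2π·18.3) = 0.001006 m·K/W
  R'_cork board = ln(0.0503/0.0293)/(2πk) = 0.5404/(2π·0.0509) = 1.690 m·K/W
  R'_expanded polystyrene = ln(0.0683/0.0503)/(2πk) = 0.3059/(2π·0.0359) = 1.356 m·K/W
  R'_cellular glass = ln(0.0889/0.0683)/(2πk) = 0.2636/(2π·0.0650) = 0.6454 m·K/W
  R'_conv,out = 1/(2πr h) = 1/(2π·0.0889·14.1) = 0.1270 m·K/W
ΣR = 0.001006 + 1.690 + 1.356 + 0.6454 + 0.1270 = 3.819 m·K/W
Q' = ΔT/ΣR = (114 K − 290.2 K)/3.819 = -46.14 W/m
From the inner boundary to the cork board/expanded polystyrene interface, ΣR_partial = 1.691 m·K/W.
T_interface = T_in − Q'·ΣR_partial = 114 K − (-46.14)(1.691) = 192.0 K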